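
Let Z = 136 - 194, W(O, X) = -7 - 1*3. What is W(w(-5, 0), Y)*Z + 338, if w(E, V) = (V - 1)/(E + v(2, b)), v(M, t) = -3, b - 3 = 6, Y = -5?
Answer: 918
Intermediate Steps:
b = 9 (b = 3 + 6 = 9)
w(E, V) = (-1 + V)/(-3 + E) (w(E, V) = (V - 1)/(E - 3) = (-1 + V)/(-3 + E))
W(O, X) = -10 (W(O, X) = -7 - 3 = -10)
Z = -58
W(w(-5, 0), Y)*Z + 338 = -10*(-58) + 338 = 580 + 338 = 918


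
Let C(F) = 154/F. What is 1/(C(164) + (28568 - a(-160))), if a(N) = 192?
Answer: 82/2326909 ≈ 3.5240e-5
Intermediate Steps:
1/(C(164) + (28568 - a(-160))) = 1/(154/164 + (28568 - 1*192)) = 1/(154*(1/164) + (28568 - 192)) = 1/(77/82 + 28376) = 1/(2326909/82) = 82/2326909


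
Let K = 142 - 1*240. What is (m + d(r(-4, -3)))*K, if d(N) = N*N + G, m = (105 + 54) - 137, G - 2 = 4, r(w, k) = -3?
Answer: -3626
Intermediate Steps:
K = -98 (K = 142 - 240 = -98)
G = 6 (G = 2 + 4 = 6)
m = 22 (m = 159 - 137 = 22)
d(N) = 6 + N**2 (d(N) = N*N + 6 = N**2 + 6 = 6 + N**2)
(m + d(r(-4, -3)))*K = (22 + (6 + (-3)**2))*(-98) = (22 + (6 + 9))*(-98) = (22 + 15)*(-98) = 37*(-98) = -3626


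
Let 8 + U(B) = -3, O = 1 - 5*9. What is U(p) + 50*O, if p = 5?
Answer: -2211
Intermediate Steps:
O = -44 (O = 1 - 45 = -44)
U(B) = -11 (U(B) = -8 - 3 = -11)
U(p) + 50*O = -11 + 50*(-44) = -11 - 2200 = -2211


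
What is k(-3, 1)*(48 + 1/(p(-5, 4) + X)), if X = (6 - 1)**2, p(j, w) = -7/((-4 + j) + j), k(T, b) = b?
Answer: 2450/51 ≈ 48.039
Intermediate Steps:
p(j, w) = -7/(-4 + 2*j)
X = 25 (X = 5**2 = 25)
k(-3, 1)*(48 + 1/(p(-5, 4) + X)) = 1*(48 + 1/(-7/(-4 + 2*(-5)) + 25)) = 1*(48 + 1/(-7/(-4 - 10) + 25)) = 1*(48 + 1/(-7/(-14) + 25)) = 1*(48 + 1/(-7*(-1/14) + 25)) = 1*(48 + 1/(1/2 + 25)) = 1*(48 + 1/(51/2)) = 1*(48 + 2/51) = 1*(2450/51) = 2450/51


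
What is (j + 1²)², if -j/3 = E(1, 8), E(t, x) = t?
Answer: 4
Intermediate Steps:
j = -3 (j = -3*1 = -3)
(j + 1²)² = (-3 + 1²)² = (-3 + 1)² = (-2)² = 4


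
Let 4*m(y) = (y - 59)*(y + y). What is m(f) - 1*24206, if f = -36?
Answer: -22496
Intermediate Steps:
m(y) = y*(-59 + y)/2 (m(y) = ((y - 59)*(y + y))/4 = ((-59 + y)*(2*y))/4 = (2*y*(-59 + y))/4 = y*(-59 + y)/2)
m(f) - 1*24206 = (½)*(-36)*(-59 - 36) - 1*24206 = (½)*(-36)*(-95) - 24206 = 1710 - 24206 = -22496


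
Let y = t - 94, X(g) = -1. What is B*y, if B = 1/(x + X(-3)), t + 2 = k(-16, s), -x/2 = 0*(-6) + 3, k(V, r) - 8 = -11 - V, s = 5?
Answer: 83/7 ≈ 11.857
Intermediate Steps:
k(V, r) = -3 - V (k(V, r) = 8 + (-11 - V) = -3 - V)
x = -6 (x = -2*(0*(-6) + 3) = -2*(0 + 3) = -2*3 = -6)
t = 11 (t = -2 + (-3 - 1*(-16)) = -2 + (-3 + 16) = -2 + 13 = 11)
B = -1/7 (B = 1/(-6 - 1) = 1/(-7) = -1/7 ≈ -0.14286)
y = -83 (y = 11 - 94 = -83)
B*y = -1/7*(-83) = 83/7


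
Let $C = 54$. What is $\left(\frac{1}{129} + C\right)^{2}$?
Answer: $\frac{48539089}{16641} \approx 2916.8$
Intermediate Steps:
$\left(\frac{1}{129} + C\right)^{2} = \left(\frac{1}{129} + 54\right)^{2} = \left(\frac{6967}{129}\right)^{2} = \frac{48539089}{16641}$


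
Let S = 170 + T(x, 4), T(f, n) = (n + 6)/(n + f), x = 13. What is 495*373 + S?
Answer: 3141695/17 ≈ 1.8481e+5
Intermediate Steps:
T(f, n) = (6 + n)/(f + n)
S = 2900/17 (S = 170 + (6 + 4)/(13 + 4) = 170 + 10/17 = 2900/17 ≈ 170.59)
495*373 + S = 495*373 + 2900/17 = 184635 + 2900/17 = 3141695/17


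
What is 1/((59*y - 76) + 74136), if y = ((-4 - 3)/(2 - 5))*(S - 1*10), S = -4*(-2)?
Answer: 3/221354 ≈ 1.3553e-5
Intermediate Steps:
S = 8
y = -14/3 (y = ((-4 - 3)/(2 - 5))*(8 - 1*10) = (-7/(-3))*(8 - 10) = -7*(-⅓)*(-2) = (7/3)*(-2) = -14/3 ≈ -4.6667)
1/((59*y - 76) + 74136) = 1/((59*(-14/3) - 76) + 74136) = 1/((-826/3 - 76) + 74136) = 1/(-1054/3 + 74136) = 1/(221354/3) = 3/221354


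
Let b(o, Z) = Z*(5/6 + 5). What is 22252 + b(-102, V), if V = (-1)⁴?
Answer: 133547/6 ≈ 22258.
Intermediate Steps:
V = 1
b(o, Z) = 35*Z/6 (b(o, Z) = Z*(5*(⅙) + 5) = Z*(⅚ + 5) = Z*(35/6) = 35*Z/6)
22252 + b(-102, V) = 22252 + (35/6)*1 = 22252 + 35/6 = 133547/6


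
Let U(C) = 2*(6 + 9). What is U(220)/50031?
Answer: 10/16677 ≈ 0.00059963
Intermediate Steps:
U(C) = 30 (U(C) = 2*15 = 30)
U(220)/50031 = 30/50031 = 30*(1/50031) = 10/16677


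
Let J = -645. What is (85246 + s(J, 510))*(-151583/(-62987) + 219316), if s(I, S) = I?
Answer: 1168695851193475/62987 ≈ 1.8555e+10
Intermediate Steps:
(85246 + s(J, 510))*(-151583/(-62987) + 219316) = (85246 - 645)*(-151583/(-62987) + 219316) = 84601*(-151583*(-1/62987) + 219316) = 84601*(151583/62987 + 219316) = 84601*(13814208475/62987) = 1168695851193475/62987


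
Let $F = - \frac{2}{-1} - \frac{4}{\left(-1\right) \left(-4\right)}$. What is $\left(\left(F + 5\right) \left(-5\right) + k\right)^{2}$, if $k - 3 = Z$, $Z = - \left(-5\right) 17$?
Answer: $3364$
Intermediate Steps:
$Z = 85$ ($Z = \left(-1\right) \left(-85\right) = 85$)
$k = 88$ ($k = 3 + 85 = 88$)
$F = 1$ ($F = \left(-2\right) \left(-1\right) - \frac{4}{4} = 2 - 1 = 1$)
$\left(\left(F + 5\right) \left(-5\right) + k\right)^{2} = \left(\left(1 + 5\right) \left(-5\right) + 88\right)^{2} = \left(6 \left(-5\right) + 88\right)^{2} = \left(-30 + 88\right)^{2} = 58^{2} = 3364$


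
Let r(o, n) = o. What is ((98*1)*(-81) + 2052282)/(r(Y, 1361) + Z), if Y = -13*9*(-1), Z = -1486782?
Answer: -681448/495555 ≈ -1.3751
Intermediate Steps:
Y = 117 (Y = -117*(-1) = 117)
((98*1)*(-81) + 2052282)/(r(Y, 1361) + Z) = ((98*1)*(-81) + 2052282)/(117 - 1486782) = (98*(-81) + 2052282)/(-1486665) = (-7938 + 2052282)*(-1/1486665) = 2044344*(-1/1486665) = -681448/495555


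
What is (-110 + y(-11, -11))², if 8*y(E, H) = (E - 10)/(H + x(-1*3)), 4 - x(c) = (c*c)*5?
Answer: 2092056121/173056 ≈ 12089.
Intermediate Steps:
x(c) = 4 - 5*c² (x(c) = 4 - c*c*5 = 4 - c²*5 = 4 - 5*c²)
y(E, H) = (-10 + E)/(8*(-41 + H)) (y(E, H) = ((E - 10)/(H + (4 - 5*(-1*3)²)))/8 = ((-10 + E)/(H + (4 - 5*(-3)²)))/8 = ((-10 + E)/(H + (4 - 5*9)))/8 = ((-10 + E)/(H + (4 - 45)))/8 = ((-10 + E)/(H - 41))/8 = ((-10 + E)/(-41 + H))/8 = (-10 + E)/(8*(-41 + H)))
(-110 + y(-11, -11))² = (-110 + (-10 - 11)/(8*(-41 - 11)))² = (-110 + (⅛)*(-21)/(-52))² = (-110 + (⅛)*(-1/52)*(-21))² = (-110 + 21/416)² = (-45739/416)² = 2092056121/173056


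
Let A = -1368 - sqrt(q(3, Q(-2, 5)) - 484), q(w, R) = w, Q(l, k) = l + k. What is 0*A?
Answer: 0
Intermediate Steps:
Q(l, k) = k + l
A = -1368 - I*sqrt(481) (A = -1368 - sqrt(3 - 484) = -1368 - sqrt(-481) = -1368 - I*sqrt(481) ≈ -1368.0 - 21.932*I)
0*A = 0*(-1368 - I*sqrt(481)) = 0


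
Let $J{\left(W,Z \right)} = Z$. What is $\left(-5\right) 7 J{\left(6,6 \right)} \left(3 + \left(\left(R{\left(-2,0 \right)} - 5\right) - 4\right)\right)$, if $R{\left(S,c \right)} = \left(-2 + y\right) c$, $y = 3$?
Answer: $1260$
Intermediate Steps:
$R{\left(S,c \right)} = c$ ($R{\left(S,c \right)} = \left(-2 + 3\right) c = 1 c = c$)
$\left(-5\right) 7 J{\left(6,6 \right)} \left(3 + \left(\left(R{\left(-2,0 \right)} - 5\right) - 4\right)\right) = \left(-5\right) 7 \cdot 6 \left(3 + \left(\left(0 - 5\right) - 4\right)\right) = \left(-35\right) 6 \left(3 - 9\right) = - 210 \left(3 - 9\right) = \left(-210\right) \left(-6\right) = 1260$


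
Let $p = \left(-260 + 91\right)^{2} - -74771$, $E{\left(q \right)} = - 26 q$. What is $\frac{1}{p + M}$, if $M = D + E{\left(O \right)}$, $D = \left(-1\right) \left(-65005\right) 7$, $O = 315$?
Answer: $\frac{1}{550177} \approx 1.8176 \cdot 10^{-6}$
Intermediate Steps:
$D = 455035$ ($D = 65005 \cdot 7 = 455035$)
$p = 103332$ ($p = \left(-169\right)^{2} + 74771 = 28561 + 74771 = 103332$)
$M = 446845$ ($M = 455035 - 8190 = 446845$)
$\frac{1}{p + M} = \frac{1}{103332 + 446845} = \frac{1}{550177}$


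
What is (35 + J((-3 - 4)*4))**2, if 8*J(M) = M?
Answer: 3969/4 ≈ 992.25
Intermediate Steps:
J(M) = M/8
(35 + J((-3 - 4)*4))**2 = (35 + ((-3 - 4)*4)/8)**2 = (35 + (-7*4)/8)**2 = (35 + (1/8)*(-28))**2 = (35 - 7/2)**2 = (63/2)**2 = 3969/4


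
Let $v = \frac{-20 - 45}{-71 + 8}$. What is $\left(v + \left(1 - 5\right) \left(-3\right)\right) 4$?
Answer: $\frac{3284}{63} \approx 52.127$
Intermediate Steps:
$v = \frac{65}{63}$ ($v = - \frac{65}{-63} = \left(-65\right) \left(- \frac{1}{63}\right) = \frac{65}{63} \approx 1.0317$)
$\left(v + \left(1 - 5\right) \left(-3\right)\right) 4 = \left(\frac{65}{63} + \left(1 - 5\right) \left(-3\right)\right) 4 = \left(\frac{65}{63} - -12\right) 4 = \left(\frac{65}{63} + 12\right) 4 = \frac{821}{63} \cdot 4 = \frac{3284}{63}$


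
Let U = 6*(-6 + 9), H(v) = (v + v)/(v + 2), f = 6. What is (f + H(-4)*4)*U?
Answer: 396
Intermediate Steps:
H(v) = 2*v/(2 + v) (H(v) = (2*v)/(2 + v) = 2*v/(2 + v))
U = 18 (U = 6*3 = 18)
(f + H(-4)*4)*U = (6 + (2*(-4)/(2 - 4))*4)*18 = (6 + (2*(-4)/(-2))*4)*18 = (6 + (2*(-4)*(-1/2))*4)*18 = (6 + 4*4)*18 = (6 + 16)*18 = 22*18 = 396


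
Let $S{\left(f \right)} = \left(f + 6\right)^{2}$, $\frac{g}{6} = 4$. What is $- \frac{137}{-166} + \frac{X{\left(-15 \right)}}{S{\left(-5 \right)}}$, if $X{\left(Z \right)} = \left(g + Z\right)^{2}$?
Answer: $\frac{13583}{166} \approx 81.825$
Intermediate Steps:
$g = 24$ ($g = 6 \cdot 4 = 24$)
$X{\left(Z \right)} = \left(24 + Z\right)^{2}$
$S{\left(f \right)} = \left(6 + f\right)^{2}$
$- \frac{137}{-166} + \frac{X{\left(-15 \right)}}{S{\left(-5 \right)}} = - \frac{137}{-166} + \frac{\left(24 - 15\right)^{2}}{\left(6 - 5\right)^{2}} = \left(-137\right) \left(- \frac{1}{166}\right) + \frac{9^{2}}{1^{2}} = \frac{137}{166} + \frac{81}{1} = \frac{137}{166} + 81 \cdot 1 = \frac{137}{166} + 81 = \frac{13583}{166}$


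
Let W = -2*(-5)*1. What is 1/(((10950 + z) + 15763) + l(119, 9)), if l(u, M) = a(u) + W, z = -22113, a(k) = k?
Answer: 1/4729 ≈ 0.00021146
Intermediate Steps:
W = 10 (W = 10*1 = 10)
l(u, M) = 10 + u (l(u, M) = u + 10 = 10 + u)
1/(((10950 + z) + 15763) + l(119, 9)) = 1/(((10950 - 22113) + 15763) + (10 + 119)) = 1/((-11163 + 15763) + 129) = 1/(4600 + 129) = 1/4729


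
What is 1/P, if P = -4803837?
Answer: -1/4803837 ≈ -2.0817e-7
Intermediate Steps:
1/P = 1/(-4803837) = -1/4803837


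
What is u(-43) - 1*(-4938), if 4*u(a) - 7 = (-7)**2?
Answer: 4952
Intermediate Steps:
u(a) = 14 (u(a) = 7/4 + (1/4)*(-7)**2 = 7/4 + (1/4)*49 = 7/4 + 49/4 = 14)
u(-43) - 1*(-4938) = 14 - 1*(-4938) = 14 + 4938 = 4952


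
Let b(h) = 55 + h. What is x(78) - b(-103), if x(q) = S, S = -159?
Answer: -111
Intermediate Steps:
x(q) = -159
x(78) - b(-103) = -159 - (55 - 103) = -159 - 1*(-48) = -159 + 48 = -111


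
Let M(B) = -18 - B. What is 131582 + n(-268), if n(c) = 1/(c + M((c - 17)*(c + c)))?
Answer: 20138098771/153046 ≈ 1.3158e+5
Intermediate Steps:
n(c) = 1/(-18 + c - 2*c*(-17 + c)) (n(c) = 1/(c + (-18 - (c - 17)*(c + c))) = 1/(c + (-18 - (-17 + c)*2*c)) = 1/(c + (-18 - 2*c*(-17 + c))) = 1/(-18 + c - 2*c*(-17 + c)))
131582 + n(-268) = 131582 - 1/(18 - 1*(-268) + 2*(-268)*(-17 - 268)) = 131582 - 1/(18 + 268 + 2*(-268)*(-285)) = 131582 - 1/(18 + 268 + 152760) = 131582 - 1/153046 = 20138098771/153046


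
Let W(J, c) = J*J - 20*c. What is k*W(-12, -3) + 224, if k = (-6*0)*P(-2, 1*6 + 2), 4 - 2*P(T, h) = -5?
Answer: 224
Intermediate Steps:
P(T, h) = 9/2 (P(T, h) = 2 - 1/2*(-5) = 2 + 5/2 = 9/2)
W(J, c) = J**2 - 20*c
k = 0 (k = -6*0*(9/2) = 0*(9/2) = 0)
k*W(-12, -3) + 224 = 0*((-12)**2 - 20*(-3)) + 224 = 0*(144 + 60) + 224 = 0*204 + 224 = 0 + 224 = 224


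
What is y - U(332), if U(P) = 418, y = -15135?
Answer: -15553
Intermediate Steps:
y - U(332) = -15135 - 1*418 = -15135 - 418 = -15553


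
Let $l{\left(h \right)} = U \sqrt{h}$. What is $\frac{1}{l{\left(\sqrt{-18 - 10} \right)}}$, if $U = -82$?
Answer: $\frac{\sqrt{2} \cdot 7^{\frac{3}{4}} i^{\frac{3}{2}}}{1148} \approx -0.0037487 + 0.0037487 i$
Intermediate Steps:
$l{\left(h \right)} = - 82 \sqrt{h}$
$\frac{1}{l{\left(\sqrt{-18 - 10} \right)}} = \frac{1}{\left(-82\right) \sqrt{\sqrt{-18 - 10}}} = \frac{1}{\left(-82\right) \sqrt{\sqrt{-28}}} = \frac{1}{\left(-82\right) \sqrt{2 i \sqrt{7}}} = \frac{1}{\left(-82\right) \sqrt{2} \sqrt[4]{7} \sqrt{i}} = \frac{\sqrt{2} \cdot 7^{\frac{3}{4}} i^{\frac{3}{2}}}{1148}$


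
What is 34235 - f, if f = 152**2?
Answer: 11131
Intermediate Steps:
f = 23104
34235 - f = 34235 - 1*23104 = 34235 - 23104 = 11131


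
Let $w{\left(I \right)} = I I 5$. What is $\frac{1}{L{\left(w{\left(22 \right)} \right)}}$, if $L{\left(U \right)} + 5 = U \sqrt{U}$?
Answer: $\frac{1}{2834497595} + \frac{10648 \sqrt{5}}{2834497595} \approx 8.4003 \cdot 10^{-6}$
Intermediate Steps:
$w{\left(I \right)} = 5 I^{2}$ ($w{\left(I \right)} = I^{2} \cdot 5 = 5 I^{2}$)
$L{\left(U \right)} = -5 + U^{\frac{3}{2}}$ ($L{\left(U \right)} = -5 + U \sqrt{U} = -5 + U^{\frac{3}{2}}$)
$\frac{1}{L{\left(w{\left(22 \right)} \right)}} = \frac{1}{-5 + \left(5 \cdot 22^{2}\right)^{\frac{3}{2}}} = \frac{1}{-5 + \left(5 \cdot 484\right)^{\frac{3}{2}}} = \frac{1}{-5 + 2420^{\frac{3}{2}}} = \frac{1}{-5 + 53240 \sqrt{5}}$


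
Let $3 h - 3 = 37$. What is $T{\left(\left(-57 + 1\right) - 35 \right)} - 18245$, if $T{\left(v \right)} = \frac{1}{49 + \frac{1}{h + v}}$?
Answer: $- \frac{208248197}{11414} \approx -18245.0$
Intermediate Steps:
$h = \frac{40}{3}$ ($h = 1 + \frac{1}{3} \cdot 37 = 1 + \frac{37}{3} = \frac{40}{3} \approx 13.333$)
$T{\left(v \right)} = \frac{1}{49 + \frac{1}{\frac{40}{3} + v}}$
$T{\left(\left(-57 + 1\right) - 35 \right)} - 18245 = \frac{40 + 3 \left(\left(-57 + 1\right) - 35\right)}{1963 + 147 \left(\left(-57 + 1\right) - 35\right)} - 18245 = \frac{40 + 3 \left(-56 - 35\right)}{1963 + 147 \left(-56 - 35\right)} - 18245 = \frac{40 + 3 \left(-91\right)}{1963 + 147 \left(-91\right)} - 18245 = \frac{40 - 273}{1963 - 13377} - 18245 = \frac{1}{-11414} \left(-233\right) - 18245 = \left(- \frac{1}{11414}\right) \left(-233\right) - 18245 = \frac{233}{11414} - 18245 = - \frac{208248197}{11414}$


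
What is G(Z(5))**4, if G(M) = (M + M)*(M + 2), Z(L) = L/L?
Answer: 1296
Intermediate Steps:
Z(L) = 1
G(M) = 2*M*(2 + M) (G(M) = (2*M)*(2 + M) = 2*M*(2 + M))
G(Z(5))**4 = (2*1*(2 + 1))**4 = (2*1*3)**4 = 6**4 = 1296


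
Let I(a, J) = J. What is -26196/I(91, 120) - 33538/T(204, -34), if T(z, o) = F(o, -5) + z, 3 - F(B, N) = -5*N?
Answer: -366343/910 ≈ -402.57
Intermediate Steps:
F(B, N) = 3 + 5*N (F(B, N) = 3 - (-5)*N = 3 + 5*N)
T(z, o) = -22 + z (T(z, o) = (3 + 5*(-5)) + z = (3 - 25) + z = -22 + z)
-26196/I(91, 120) - 33538/T(204, -34) = -26196/120 - 33538/(-22 + 204) = -26196*1/120 - 33538/182 = -2183/10 - 33538*1/182 = -2183/10 - 16769/91 = -366343/910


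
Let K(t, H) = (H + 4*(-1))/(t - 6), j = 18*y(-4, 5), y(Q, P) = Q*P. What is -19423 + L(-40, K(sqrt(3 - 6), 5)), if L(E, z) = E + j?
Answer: -19823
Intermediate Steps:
y(Q, P) = P*Q
j = -360 (j = 18*(5*(-4)) = 18*(-20) = -360)
K(t, H) = (-4 + H)/(-6 + t) (K(t, H) = (H - 4)/(-6 + t) = (-4 + H)/(-6 + t))
L(E, z) = -360 + E (L(E, z) = E - 360 = -360 + E)
-19423 + L(-40, K(sqrt(3 - 6), 5)) = -19423 + (-360 - 40) = -19423 - 400 = -19823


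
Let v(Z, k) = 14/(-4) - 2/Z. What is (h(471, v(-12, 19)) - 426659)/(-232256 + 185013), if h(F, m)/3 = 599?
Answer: 424862/47243 ≈ 8.9931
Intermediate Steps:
v(Z, k) = -7/2 - 2/Z (v(Z, k) = 14*(-1/4) - 2/Z = -7/2 - 2/Z)
h(F, m) = 1797 (h(F, m) = 3*599 = 1797)
(h(471, v(-12, 19)) - 426659)/(-232256 + 185013) = (1797 - 426659)/(-232256 + 185013) = -424862/(-47243) = -424862*(-1/47243) = 424862/47243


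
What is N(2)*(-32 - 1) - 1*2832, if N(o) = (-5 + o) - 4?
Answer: -2601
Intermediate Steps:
N(o) = -9 + o
N(2)*(-32 - 1) - 1*2832 = (-9 + 2)*(-32 - 1) - 1*2832 = -7*(-33) - 2832 = 231 - 2832 = -2601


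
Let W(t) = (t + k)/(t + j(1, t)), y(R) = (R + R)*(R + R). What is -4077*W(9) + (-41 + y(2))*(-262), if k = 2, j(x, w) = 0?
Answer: 1567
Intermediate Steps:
y(R) = 4*R² (y(R) = (2*R)*(2*R) = 4*R²)
W(t) = (2 + t)/t (W(t) = (t + 2)/(t + 0) = (2 + t)/t)
-4077*W(9) + (-41 + y(2))*(-262) = -4077*(2 + 9)/9 + (-41 + 4*2²)*(-262) = -453*11 + (-41 + 4*4)*(-262) = -4077*11/9 + (-41 + 16)*(-262) = -4983 - 25*(-262) = -4983 + 6550 = 1567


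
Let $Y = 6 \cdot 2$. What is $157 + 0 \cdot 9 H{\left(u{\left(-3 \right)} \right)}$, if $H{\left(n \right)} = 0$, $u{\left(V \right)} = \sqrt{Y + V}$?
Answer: $157$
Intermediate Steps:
$Y = 12$
$u{\left(V \right)} = \sqrt{12 + V}$
$157 + 0 \cdot 9 H{\left(u{\left(-3 \right)} \right)} = 157 + 0 \cdot 9 \cdot 0 = 157 + 0 \cdot 0 = 157 + 0 = 157$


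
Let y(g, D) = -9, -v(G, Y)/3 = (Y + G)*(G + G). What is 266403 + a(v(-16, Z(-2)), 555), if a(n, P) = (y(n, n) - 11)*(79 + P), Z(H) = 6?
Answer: 253723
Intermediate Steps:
v(G, Y) = -6*G*(G + Y) (v(G, Y) = -3*(Y + G)*(G + G) = -3*(G + Y)*2*G = -6*G*(G + Y))
a(n, P) = -1580 - 20*P (a(n, P) = (-9 - 11)*(79 + P) = -20*(79 + P) = -1580 - 20*P)
266403 + a(v(-16, Z(-2)), 555) = 266403 + (-1580 - 20*555) = 266403 + (-1580 - 11100) = 266403 - 12680 = 253723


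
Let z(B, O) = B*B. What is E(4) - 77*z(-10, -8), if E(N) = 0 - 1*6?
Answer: -7706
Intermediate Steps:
z(B, O) = B**2
E(N) = -6 (E(N) = 0 - 6 = -6)
E(4) - 77*z(-10, -8) = -6 - 77*(-10)**2 = -6 - 77*100 = -6 - 7700 = -7706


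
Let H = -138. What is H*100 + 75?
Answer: -13725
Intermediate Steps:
H*100 + 75 = -138*100 + 75 = -13800 + 75 = -13725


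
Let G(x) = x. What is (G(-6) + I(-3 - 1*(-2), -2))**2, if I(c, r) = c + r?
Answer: 81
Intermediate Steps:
(G(-6) + I(-3 - 1*(-2), -2))**2 = (-6 + ((-3 - 1*(-2)) - 2))**2 = (-6 + ((-3 + 2) - 2))**2 = (-6 + (-1 - 2))**2 = (-6 - 3)**2 = (-9)**2 = 81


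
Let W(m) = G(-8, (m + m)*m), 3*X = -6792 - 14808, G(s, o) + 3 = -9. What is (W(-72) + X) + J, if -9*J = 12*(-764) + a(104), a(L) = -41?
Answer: -55699/9 ≈ -6188.8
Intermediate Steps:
G(s, o) = -12 (G(s, o) = -3 - 9 = -12)
X = -7200 (X = (-6792 - 14808)/3 = (⅓)*(-21600) = -7200)
W(m) = -12
J = 9209/9 (J = -(12*(-764) - 41)/9 = -(-9168 - 41)/9 = -⅑*(-9209) = 9209/9 ≈ 1023.2)
(W(-72) + X) + J = (-12 - 7200) + 9209/9 = -7212 + 9209/9 = -55699/9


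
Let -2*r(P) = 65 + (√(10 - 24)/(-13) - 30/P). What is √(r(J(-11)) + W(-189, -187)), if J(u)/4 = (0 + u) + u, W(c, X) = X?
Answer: √(-71872658 + 12584*I*√14)/572 ≈ 0.0048548 + 14.821*I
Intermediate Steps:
J(u) = 8*u (J(u) = 4*((0 + u) + u) = 4*(u + u) = 4*(2*u) = 8*u)
r(P) = -65/2 + 15/P + I*√14/26 (r(P) = -(65 + (√(10 - 24)/(-13) - 30/P))/2 = -(65 + (√(-14)*(-1/13) - 30/P))/2 = -(65 + ((I*√14)*(-1/13) - 30/P))/2 = -(65 + (-I*√14/13 - 30/P))/2 = -(65 + (-30/P - I*√14/13))/2 = -(65 - 30/P - I*√14/13)/2 = -65/2 + 15/P + I*√14/26)
√(r(J(-11)) + W(-189, -187)) = √((390 - 8*(-11)*(845 - I*√14))/(26*((8*(-11)))) - 187) = √((1/26)*(390 - 1*(-88)*(845 - I*√14))/(-88) - 187) = √((1/26)*(-1/88)*(390 + (74360 - 88*I*√14)) - 187) = √((1/26)*(-1/88)*(74750 - 88*I*√14) - 187) = √((-2875/88 + I*√14/26) - 187) = √(-19331/88 + I*√14/26)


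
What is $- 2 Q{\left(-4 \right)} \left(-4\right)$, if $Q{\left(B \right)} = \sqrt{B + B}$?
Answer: $16 i \sqrt{2} \approx 22.627 i$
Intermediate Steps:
$Q{\left(B \right)} = \sqrt{2} \sqrt{B}$ ($Q{\left(B \right)} = \sqrt{2 B} = \sqrt{2} \sqrt{B}$)
$- 2 Q{\left(-4 \right)} \left(-4\right) = - 2 \sqrt{2} \sqrt{-4} \left(-4\right) = - 2 \sqrt{2} \cdot 2 i \left(-4\right) = - 2 \cdot 2 i \sqrt{2} \left(-4\right) = - 4 i \sqrt{2} \left(-4\right) = 16 i \sqrt{2}$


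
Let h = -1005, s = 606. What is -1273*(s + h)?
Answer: 507927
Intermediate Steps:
-1273*(s + h) = -1273*(606 - 1005) = -1273*(-399) = 507927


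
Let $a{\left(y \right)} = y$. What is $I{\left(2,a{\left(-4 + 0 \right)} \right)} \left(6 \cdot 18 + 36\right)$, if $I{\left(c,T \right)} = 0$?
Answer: $0$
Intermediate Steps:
$I{\left(2,a{\left(-4 + 0 \right)} \right)} \left(6 \cdot 18 + 36\right) = 0 \left(6 \cdot 18 + 36\right) = 0 \left(108 + 36\right) = 0 \cdot 144 = 0$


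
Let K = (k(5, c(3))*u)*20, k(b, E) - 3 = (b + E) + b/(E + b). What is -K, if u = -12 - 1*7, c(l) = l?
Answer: 8835/2 ≈ 4417.5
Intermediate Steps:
k(b, E) = 3 + E + b + b/(E + b) (k(b, E) = 3 + ((b + E) + b/(E + b)) = 3 + ((E + b) + b/(E + b)) = 3 + (E + b + b/(E + b)) = 3 + E + b + b/(E + b))
u = -19 (u = -12 - 7 = -19)
K = -8835/2 (K = (((3² + 5² + 3*3 + 4*5 + 2*3*5)/(3 + 5))*(-19))*20 = (((9 + 25 + 9 + 20 + 30)/8)*(-19))*20 = (((⅛)*93)*(-19))*20 = ((93/8)*(-19))*20 = -1767/8*20 = -8835/2 ≈ -4417.5)
-K = -1*(-8835/2) = 8835/2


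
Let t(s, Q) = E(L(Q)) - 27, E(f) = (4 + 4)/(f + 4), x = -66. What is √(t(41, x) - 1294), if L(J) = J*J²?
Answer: I*√6823927002155/71873 ≈ 36.346*I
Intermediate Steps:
L(J) = J³
E(f) = 8/(4 + f)
t(s, Q) = -27 + 8/(4 + Q³) (t(s, Q) = 8/(4 + Q³) - 27 = -27 + 8/(4 + Q³))
√(t(41, x) - 1294) = √((-27 + 8/(4 + (-66)³)) - 1294) = √((-27 + 8/(4 - 287496)) - 1294) = √((-27 + 8/(-287492)) - 1294) = √((-27 + 8*(-1/287492)) - 1294) = √((-27 - 2/71873) - 1294) = √(-1940573/71873 - 1294) = √(-94944235/71873) = I*√6823927002155/71873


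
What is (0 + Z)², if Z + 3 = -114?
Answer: 13689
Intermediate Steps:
Z = -117 (Z = -3 - 114 = -117)
(0 + Z)² = (0 - 117)² = (-117)² = 13689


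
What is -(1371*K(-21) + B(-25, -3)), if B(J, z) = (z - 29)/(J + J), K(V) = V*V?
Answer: -15115291/25 ≈ -6.0461e+5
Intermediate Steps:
K(V) = V²
B(J, z) = (-29 + z)/(2*J) (B(J, z) = (-29 + z)/((2*J)) = (-29 + z)*(1/(2*J)) = (-29 + z)/(2*J))
-(1371*K(-21) + B(-25, -3)) = -(1371*(-21)² + (½)*(-29 - 3)/(-25)) = -(1371*441 + (½)*(-1/25)*(-32)) = -(604611 + 16/25) = -1*15115291/25 = -15115291/25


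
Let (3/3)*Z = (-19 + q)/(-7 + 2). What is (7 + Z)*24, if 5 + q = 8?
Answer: 1224/5 ≈ 244.80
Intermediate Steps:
q = 3 (q = -5 + 8 = 3)
Z = 16/5 (Z = (-19 + 3)/(-7 + 2) = -16/(-5) = -16*(-⅕) = 16/5 ≈ 3.2000)
(7 + Z)*24 = (7 + 16/5)*24 = (51/5)*24 = 1224/5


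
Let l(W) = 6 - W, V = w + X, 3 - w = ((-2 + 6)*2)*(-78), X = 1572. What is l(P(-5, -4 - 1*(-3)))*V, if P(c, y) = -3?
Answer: 19791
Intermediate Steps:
w = 627 (w = 3 - (-2 + 6)*2*(-78) = 3 - 4*2*(-78) = 3 - 8*(-78) = 3 - 1*(-624) = 3 + 624 = 627)
V = 2199 (V = 627 + 1572 = 2199)
l(P(-5, -4 - 1*(-3)))*V = (6 - 1*(-3))*2199 = (6 + 3)*2199 = 9*2199 = 19791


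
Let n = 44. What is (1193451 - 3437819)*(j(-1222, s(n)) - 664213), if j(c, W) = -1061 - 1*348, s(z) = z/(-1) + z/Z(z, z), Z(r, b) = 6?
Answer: 1493900716896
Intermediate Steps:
s(z) = -5*z/6 (s(z) = z/(-1) + z/6 = z*(-1) + z*(1/6) = -z + z/6 = -5*z/6)
j(c, W) = -1409 (j(c, W) = -1061 - 348 = -1409)
(1193451 - 3437819)*(j(-1222, s(n)) - 664213) = (1193451 - 3437819)*(-1409 - 664213) = -2244368*(-665622) = 1493900716896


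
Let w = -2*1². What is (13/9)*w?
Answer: -26/9 ≈ -2.8889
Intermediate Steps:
w = -2 (w = -2*1 = -2)
(13/9)*w = (13/9)*(-2) = -26/9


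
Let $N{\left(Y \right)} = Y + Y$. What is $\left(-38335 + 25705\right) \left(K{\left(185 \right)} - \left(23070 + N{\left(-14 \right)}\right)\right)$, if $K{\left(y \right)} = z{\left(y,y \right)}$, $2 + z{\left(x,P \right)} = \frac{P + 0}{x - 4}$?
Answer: $\frac{52676938770}{181} \approx 2.9103 \cdot 10^{8}$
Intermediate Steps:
$N{\left(Y \right)} = 2 Y$
$z{\left(x,P \right)} = -2 + \frac{P}{-4 + x}$ ($z{\left(x,P \right)} = -2 + \frac{P + 0}{x - 4} = -2 + \frac{P}{-4 + x}$)
$K{\left(y \right)} = \frac{8 - y}{-4 + y}$ ($K{\left(y \right)} = \frac{8 + y - 2 y}{-4 + y} = \frac{8 - y}{-4 + y}$)
$\left(-38335 + 25705\right) \left(K{\left(185 \right)} - \left(23070 + N{\left(-14 \right)}\right)\right) = \left(-38335 + 25705\right) \left(\frac{8 - 185}{-4 + 185} - \left(23070 + 2 \left(-14\right)\right)\right) = - 12630 \left(\frac{8 - 185}{181} - 23042\right) = - 12630 \left(\frac{1}{181} \left(-177\right) + \left(-23070 + 28\right)\right) = - 12630 \left(- \frac{177}{181} - 23042\right) = \left(-12630\right) \left(- \frac{4170779}{181}\right) = \frac{52676938770}{181}$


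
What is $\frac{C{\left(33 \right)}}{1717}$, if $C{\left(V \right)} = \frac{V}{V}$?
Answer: $\frac{1}{1717} \approx 0.00058241$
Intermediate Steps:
$C{\left(V \right)} = 1$
$\frac{C{\left(33 \right)}}{1717} = 1 \cdot \frac{1}{1717} = \frac{1}{1717}$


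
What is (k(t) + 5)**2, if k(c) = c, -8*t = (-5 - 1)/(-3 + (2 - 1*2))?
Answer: 361/16 ≈ 22.563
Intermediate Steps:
t = -1/4 (t = -(-5 - 1)/(8*(-3 + (2 - 1*2))) = -(-3)/(4*(-3 + (2 - 2))) = -(-3)/(4*(-3 + 0)) = -(-3)/(4*(-3)) = -(-3)*(-1)/(4*3) = -1/8*2 = -1/4 ≈ -0.25000)
(k(t) + 5)**2 = (-1/4 + 5)**2 = (19/4)**2 = 361/16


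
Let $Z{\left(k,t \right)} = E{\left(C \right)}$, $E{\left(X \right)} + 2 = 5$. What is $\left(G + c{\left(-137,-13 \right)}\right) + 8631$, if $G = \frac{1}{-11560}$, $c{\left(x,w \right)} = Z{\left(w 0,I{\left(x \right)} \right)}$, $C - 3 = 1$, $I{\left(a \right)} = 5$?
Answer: $\frac{99809039}{11560} \approx 8634.0$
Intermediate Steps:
$C = 4$ ($C = 3 + 1 = 4$)
$E{\left(X \right)} = 3$ ($E{\left(X \right)} = -2 + 5 = 3$)
$Z{\left(k,t \right)} = 3$
$c{\left(x,w \right)} = 3$
$G = - \frac{1}{11560} \approx -8.6505 \cdot 10^{-5}$
$\left(G + c{\left(-137,-13 \right)}\right) + 8631 = \left(- \frac{1}{11560} + 3\right) + 8631 = \frac{34679}{11560} + 8631 = \frac{99809039}{11560}$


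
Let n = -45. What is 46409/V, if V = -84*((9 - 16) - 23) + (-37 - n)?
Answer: 46409/2528 ≈ 18.358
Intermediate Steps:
V = 2528 (V = -84*((9 - 16) - 23) + (-37 - 1*(-45)) = -84*(-7 - 23) + (-37 + 45) = -84*(-30) + 8 = 2520 + 8 = 2528)
46409/V = 46409/2528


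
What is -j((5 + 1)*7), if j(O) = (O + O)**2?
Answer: -7056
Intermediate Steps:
j(O) = 4*O**2 (j(O) = (2*O)**2 = 4*O**2)
-j((5 + 1)*7) = -4*((5 + 1)*7)**2 = -4*(6*7)**2 = -4*42**2 = -4*1764 = -1*7056 = -7056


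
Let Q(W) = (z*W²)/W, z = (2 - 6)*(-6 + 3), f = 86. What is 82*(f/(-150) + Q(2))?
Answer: 144074/75 ≈ 1921.0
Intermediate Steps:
z = 12 (z = -4*(-3) = 12)
Q(W) = 12*W (Q(W) = (12*W²)/W = 12*W)
82*(f/(-150) + Q(2)) = 82*(86/(-150) + 12*2) = 82*(86*(-1/150) + 24) = 82*(-43/75 + 24) = 82*(1757/75) = 144074/75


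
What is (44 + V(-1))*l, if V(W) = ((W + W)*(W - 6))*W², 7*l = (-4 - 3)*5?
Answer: -290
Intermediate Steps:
l = -5 (l = ((-4 - 3)*5)/7 = (-7*5)/7 = (⅐)*(-35) = -5)
V(W) = 2*W³*(-6 + W) (V(W) = ((2*W)*(-6 + W))*W² = (2*W*(-6 + W))*W² = 2*W³*(-6 + W))
(44 + V(-1))*l = (44 + 2*(-1)³*(-6 - 1))*(-5) = (44 + 2*(-1)*(-7))*(-5) = (44 + 14)*(-5) = 58*(-5) = -290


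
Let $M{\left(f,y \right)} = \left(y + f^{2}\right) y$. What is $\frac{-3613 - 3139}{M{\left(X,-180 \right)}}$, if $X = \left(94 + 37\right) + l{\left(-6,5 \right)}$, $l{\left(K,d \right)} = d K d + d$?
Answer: $\frac{211}{90} \approx 2.3444$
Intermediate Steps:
$l{\left(K,d \right)} = d + K d^{2}$ ($l{\left(K,d \right)} = K d d + d = K d^{2} + d = d + K d^{2}$)
$X = -14$ ($X = \left(94 + 37\right) + 5 \left(1 - 30\right) = 131 + 5 \left(1 - 30\right) = 131 + 5 \left(-29\right) = 131 - 145 = -14$)
$M{\left(f,y \right)} = y \left(y + f^{2}\right)$
$\frac{-3613 - 3139}{M{\left(X,-180 \right)}} = \frac{-3613 - 3139}{\left(-180\right) \left(-180 + \left(-14\right)^{2}\right)} = - \frac{6752}{\left(-180\right) \left(-180 + 196\right)} = - \frac{6752}{\left(-180\right) 16} = - \frac{6752}{-2880} = \left(-6752\right) \left(- \frac{1}{2880}\right) = \frac{211}{90}$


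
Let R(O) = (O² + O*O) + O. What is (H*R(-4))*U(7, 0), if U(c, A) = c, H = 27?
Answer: 5292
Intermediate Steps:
R(O) = O + 2*O² (R(O) = (O² + O²) + O = 2*O² + O = O + 2*O²)
(H*R(-4))*U(7, 0) = (27*(-4*(1 + 2*(-4))))*7 = (27*(-4*(1 - 8)))*7 = (27*(-4*(-7)))*7 = (27*28)*7 = 756*7 = 5292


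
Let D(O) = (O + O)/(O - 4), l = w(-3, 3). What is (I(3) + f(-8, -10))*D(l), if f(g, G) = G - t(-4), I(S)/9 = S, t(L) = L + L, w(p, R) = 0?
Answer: 0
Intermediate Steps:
t(L) = 2*L
l = 0
I(S) = 9*S
D(O) = 2*O/(-4 + O) (D(O) = (2*O)/(-4 + O) = 2*O/(-4 + O))
f(g, G) = 8 + G (f(g, G) = G - 2*(-4) = G - 1*(-8) = G + 8 = 8 + G)
(I(3) + f(-8, -10))*D(l) = (9*3 + (8 - 10))*(2*0/(-4 + 0)) = (27 - 2)*(2*0/(-4)) = 25*(2*0*(-¼)) = 25*0 = 0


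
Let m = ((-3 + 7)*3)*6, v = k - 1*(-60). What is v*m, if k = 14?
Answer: 5328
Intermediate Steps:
v = 74 (v = 14 - 1*(-60) = 14 + 60 = 74)
m = 72 (m = (4*3)*6 = 12*6 = 72)
v*m = 74*72 = 5328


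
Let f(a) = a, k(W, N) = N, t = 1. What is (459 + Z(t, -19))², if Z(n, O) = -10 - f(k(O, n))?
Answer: 200704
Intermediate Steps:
Z(n, O) = -10 - n
(459 + Z(t, -19))² = (459 + (-10 - 1*1))² = (459 + (-10 - 1))² = (459 - 11)² = 448² = 200704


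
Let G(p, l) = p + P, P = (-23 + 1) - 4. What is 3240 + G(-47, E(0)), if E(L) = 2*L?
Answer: 3167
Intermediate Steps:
P = -26 (P = -22 - 4 = -26)
G(p, l) = -26 + p (G(p, l) = p - 26 = -26 + p)
3240 + G(-47, E(0)) = 3240 + (-26 - 47) = 3240 - 73 = 3167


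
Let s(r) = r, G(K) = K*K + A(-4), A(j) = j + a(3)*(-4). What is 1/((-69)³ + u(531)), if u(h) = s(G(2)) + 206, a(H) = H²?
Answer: -1/328339 ≈ -3.0456e-6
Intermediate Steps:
A(j) = -36 + j (A(j) = j + 3²*(-4) = j + 9*(-4) = j - 36 = -36 + j)
G(K) = -40 + K² (G(K) = K*K + (-36 - 4) = K² - 40 = -40 + K²)
u(h) = 170 (u(h) = (-40 + 2²) + 206 = (-40 + 4) + 206 = -36 + 206 = 170)
1/((-69)³ + u(531)) = 1/((-69)³ + 170) = 1/(-328509 + 170) = 1/(-328339) = -1/328339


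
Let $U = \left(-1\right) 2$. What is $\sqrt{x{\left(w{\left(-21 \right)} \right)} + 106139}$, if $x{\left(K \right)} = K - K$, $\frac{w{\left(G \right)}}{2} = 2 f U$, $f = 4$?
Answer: $\sqrt{106139} \approx 325.79$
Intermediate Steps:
$U = -2$
$w{\left(G \right)} = -32$ ($w{\left(G \right)} = 2 \cdot 2 \cdot 4 \left(-2\right) = 2 \cdot 8 \left(-2\right) = 2 \left(-16\right) = -32$)
$x{\left(K \right)} = 0$
$\sqrt{x{\left(w{\left(-21 \right)} \right)} + 106139} = \sqrt{0 + 106139} = \sqrt{106139}$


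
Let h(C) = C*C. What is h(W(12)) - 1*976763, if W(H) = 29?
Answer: -975922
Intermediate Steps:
h(C) = C²
h(W(12)) - 1*976763 = 29² - 1*976763 = 841 - 976763 = -975922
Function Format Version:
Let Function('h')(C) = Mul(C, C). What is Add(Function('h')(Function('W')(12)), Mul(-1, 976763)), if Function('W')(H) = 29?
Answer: -975922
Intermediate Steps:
Function('h')(C) = Pow(C, 2)
Add(Function('h')(Function('W')(12)), Mul(-1, 976763)) = Add(Pow(29, 2), Mul(-1, 976763)) = Add(841, -976763) = -975922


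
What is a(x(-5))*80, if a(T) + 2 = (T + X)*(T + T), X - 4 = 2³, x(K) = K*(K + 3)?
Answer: 35040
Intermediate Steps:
x(K) = K*(3 + K)
X = 12 (X = 4 + 2³ = 4 + 8 = 12)
a(T) = -2 + 2*T*(12 + T) (a(T) = -2 + (T + 12)*(T + T) = -2 + (12 + T)*(2*T) = -2 + 2*T*(12 + T))
a(x(-5))*80 = (-2 + 2*(-5*(3 - 5))² + 24*(-5*(3 - 5)))*80 = (-2 + 2*(-5*(-2))² + 24*(-5*(-2)))*80 = (-2 + 2*10² + 24*10)*80 = (-2 + 2*100 + 240)*80 = (-2 + 200 + 240)*80 = 438*80 = 35040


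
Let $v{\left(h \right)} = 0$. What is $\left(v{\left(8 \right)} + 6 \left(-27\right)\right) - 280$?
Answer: $-442$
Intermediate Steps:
$\left(v{\left(8 \right)} + 6 \left(-27\right)\right) - 280 = \left(0 + 6 \left(-27\right)\right) - 280 = \left(0 - 162\right) - 280 = -162 - 280 = -442$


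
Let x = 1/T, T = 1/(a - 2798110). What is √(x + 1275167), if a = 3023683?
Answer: 2*√375185 ≈ 1225.0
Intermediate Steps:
T = 1/225573 (T = 1/(3023683 - 2798110) = 1/225573 ≈ 4.4332e-6)
x = 225573 (x = 1/(1/225573) = 225573)
√(x + 1275167) = √(225573 + 1275167) = √1500740 = 2*√375185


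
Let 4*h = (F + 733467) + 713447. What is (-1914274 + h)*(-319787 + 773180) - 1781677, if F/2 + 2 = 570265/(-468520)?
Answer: -7759967480206973/11024 ≈ -7.0392e+11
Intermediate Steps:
F = -17733/2756 (F = -4 + 2*(570265/(-468520)) = -4 + 2*(570265*(-1/468520)) = -4 + 2*(-6709/5512) = -4 - 6709/2756 = -17733/2756 ≈ -6.4343)
h = 3987677251/11024 (h = ((-17733/2756 + 733467) + 713447)/4 = (2021417319/2756 + 713447)/4 = (¼)*(3987677251/2756) = 3987677251/11024 ≈ 3.6173e+5)
(-1914274 + h)*(-319787 + 773180) - 1781677 = (-1914274 + 3987677251/11024)*(-319787 + 773180) - 1781677 = -17115279325/11024*453393 - 1781677 = -7759947838999725/11024 - 1781677 = -7759967480206973/11024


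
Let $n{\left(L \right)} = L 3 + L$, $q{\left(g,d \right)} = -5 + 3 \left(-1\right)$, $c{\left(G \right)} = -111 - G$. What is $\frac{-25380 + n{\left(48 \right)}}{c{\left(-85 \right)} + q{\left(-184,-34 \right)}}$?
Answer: $\frac{12594}{17} \approx 740.82$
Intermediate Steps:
$q{\left(g,d \right)} = -8$ ($q{\left(g,d \right)} = -5 - 3 = -8$)
$n{\left(L \right)} = 4 L$ ($n{\left(L \right)} = 3 L + L = 4 L$)
$\frac{-25380 + n{\left(48 \right)}}{c{\left(-85 \right)} + q{\left(-184,-34 \right)}} = \frac{-25380 + 4 \cdot 48}{\left(-111 - -85\right) - 8} = \frac{-25380 + 192}{\left(-111 + 85\right) - 8} = - \frac{25188}{-26 - 8} = - \frac{25188}{-34} = \left(-25188\right) \left(- \frac{1}{34}\right) = \frac{12594}{17}$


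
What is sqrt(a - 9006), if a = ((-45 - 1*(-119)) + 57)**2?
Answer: sqrt(8155) ≈ 90.305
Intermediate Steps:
a = 17161 (a = ((-45 + 119) + 57)**2 = (74 + 57)**2 = 131**2 = 17161)
sqrt(a - 9006) = sqrt(17161 - 9006) = sqrt(8155)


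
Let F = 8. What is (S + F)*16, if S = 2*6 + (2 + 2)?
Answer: 384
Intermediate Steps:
S = 16 (S = 12 + 4 = 16)
(S + F)*16 = (16 + 8)*16 = 24*16 = 384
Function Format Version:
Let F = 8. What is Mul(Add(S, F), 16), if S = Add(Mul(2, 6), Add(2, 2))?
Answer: 384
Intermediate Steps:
S = 16 (S = Add(12, 4) = 16)
Mul(Add(S, F), 16) = Mul(Add(16, 8), 16) = Mul(24, 16) = 384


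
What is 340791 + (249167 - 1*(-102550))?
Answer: 692508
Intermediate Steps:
340791 + (249167 - 1*(-102550)) = 340791 + (249167 + 102550) = 340791 + 351717 = 692508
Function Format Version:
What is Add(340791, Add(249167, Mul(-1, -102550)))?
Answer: 692508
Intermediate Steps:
Add(340791, Add(249167, Mul(-1, -102550))) = Add(340791, Add(249167, 102550)) = Add(340791, 351717) = 692508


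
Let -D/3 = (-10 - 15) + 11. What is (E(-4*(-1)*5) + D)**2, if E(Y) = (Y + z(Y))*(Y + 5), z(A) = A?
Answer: 1085764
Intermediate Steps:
E(Y) = 2*Y*(5 + Y) (E(Y) = (Y + Y)*(Y + 5) = (2*Y)*(5 + Y) = 2*Y*(5 + Y))
D = 42 (D = -3*((-10 - 15) + 11) = -3*(-25 + 11) = -3*(-14) = 42)
(E(-4*(-1)*5) + D)**2 = (2*(-4*(-1)*5)*(5 - 4*(-1)*5) + 42)**2 = (2*(4*5)*(5 + 4*5) + 42)**2 = (2*20*(5 + 20) + 42)**2 = (2*20*25 + 42)**2 = (1000 + 42)**2 = 1042**2 = 1085764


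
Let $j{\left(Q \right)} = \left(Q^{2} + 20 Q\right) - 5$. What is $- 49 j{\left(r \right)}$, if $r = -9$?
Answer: $5096$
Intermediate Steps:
$j{\left(Q \right)} = -5 + Q^{2} + 20 Q$
$- 49 j{\left(r \right)} = - 49 \left(-5 + \left(-9\right)^{2} + 20 \left(-9\right)\right) = - 49 \left(-5 + 81 - 180\right) = \left(-49\right) \left(-104\right) = 5096$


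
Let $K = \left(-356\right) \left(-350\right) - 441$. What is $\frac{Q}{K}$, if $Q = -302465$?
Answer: $- \frac{302465}{124159} \approx -2.4361$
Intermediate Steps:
$K = 124159$ ($K = 124600 - 441 = 124159$)
$\frac{Q}{K} = - \frac{302465}{124159}$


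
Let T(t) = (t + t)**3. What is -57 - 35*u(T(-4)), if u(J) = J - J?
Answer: -57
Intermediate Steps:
T(t) = 8*t**3 (T(t) = (2*t)**3 = 8*t**3)
u(J) = 0
-57 - 35*u(T(-4)) = -57 - 35*0 = -57 + 0 = -57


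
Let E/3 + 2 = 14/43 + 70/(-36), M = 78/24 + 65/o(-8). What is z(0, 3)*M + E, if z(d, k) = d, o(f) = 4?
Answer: -2801/258 ≈ -10.857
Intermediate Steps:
M = 39/2 (M = 78/24 + 65/4 = 78*(1/24) + 65*(¼) = 13/4 + 65/4 = 39/2 ≈ 19.500)
E = -2801/258 (E = -6 + 3*(14/43 + 70/(-36)) = -6 + 3*(14*(1/43) + 70*(-1/36)) = -6 + 3*(14/43 - 35/18) = -6 + 3*(-1253/774) = -6 - 1253/258 = -2801/258 ≈ -10.857)
z(0, 3)*M + E = 0*(39/2) - 2801/258 = 0 - 2801/258 = -2801/258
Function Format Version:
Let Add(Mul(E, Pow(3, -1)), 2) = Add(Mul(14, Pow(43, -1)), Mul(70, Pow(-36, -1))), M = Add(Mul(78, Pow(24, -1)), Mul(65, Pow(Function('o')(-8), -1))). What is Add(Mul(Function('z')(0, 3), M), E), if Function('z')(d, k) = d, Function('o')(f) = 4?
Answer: Rational(-2801, 258) ≈ -10.857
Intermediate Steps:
M = Rational(39, 2) (M = Add(Mul(78, Pow(24, -1)), Mul(65, Pow(4, -1))) = Add(Mul(78, Rational(1, 24)), Mul(65, Rational(1, 4))) = Add(Rational(13, 4), Rational(65, 4)) = Rational(39, 2) ≈ 19.500)
E = Rational(-2801, 258) (E = Add(-6, Mul(3, Add(Mul(14, Pow(43, -1)), Mul(70, Pow(-36, -1))))) = Add(-6, Mul(3, Add(Mul(14, Rational(1, 43)), Mul(70, Rational(-1, 36))))) = Add(-6, Mul(3, Add(Rational(14, 43), Rational(-35, 18)))) = Add(-6, Mul(3, Rational(-1253, 774))) = Add(-6, Rational(-1253, 258)) = Rational(-2801, 258) ≈ -10.857)
Add(Mul(Function('z')(0, 3), M), E) = Add(Mul(0, Rational(39, 2)), Rational(-2801, 258)) = Add(0, Rational(-2801, 258)) = Rational(-2801, 258)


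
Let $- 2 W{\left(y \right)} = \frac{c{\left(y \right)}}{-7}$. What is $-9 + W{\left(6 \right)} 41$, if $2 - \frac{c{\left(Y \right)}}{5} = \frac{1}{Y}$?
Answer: $\frac{1499}{84} \approx 17.845$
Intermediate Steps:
$c{\left(Y \right)} = 10 - \frac{5}{Y}$
$W{\left(y \right)} = \frac{5}{7} - \frac{5}{14 y}$ ($W{\left(y \right)} = - \frac{\left(10 - \frac{5}{y}\right) \frac{1}{-7}}{2} = - \frac{\left(10 - \frac{5}{y}\right) \left(- \frac{1}{7}\right)}{2} = - \frac{- \frac{10}{7} + \frac{5}{7 y}}{2} = \frac{5}{7} - \frac{5}{14 y}$)
$-9 + W{\left(6 \right)} 41 = -9 + \frac{5 \left(-1 + 2 \cdot 6\right)}{14 \cdot 6} \cdot 41 = -9 + \frac{5}{14} \cdot \frac{1}{6} \left(-1 + 12\right) 41 = -9 + \frac{5}{14} \cdot \frac{1}{6} \cdot 11 \cdot 41 = -9 + \frac{55}{84} \cdot 41 = -9 + \frac{2255}{84} = \frac{1499}{84}$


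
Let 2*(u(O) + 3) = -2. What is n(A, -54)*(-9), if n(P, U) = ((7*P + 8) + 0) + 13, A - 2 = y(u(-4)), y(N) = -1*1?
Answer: -252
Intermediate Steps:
u(O) = -4 (u(O) = -3 + (½)*(-2) = -3 - 1 = -4)
y(N) = -1
A = 1 (A = 2 - 1 = 1)
n(P, U) = 21 + 7*P (n(P, U) = ((8 + 7*P) + 0) + 13 = (8 + 7*P) + 13 = 21 + 7*P)
n(A, -54)*(-9) = (21 + 7*1)*(-9) = (21 + 7)*(-9) = 28*(-9) = -252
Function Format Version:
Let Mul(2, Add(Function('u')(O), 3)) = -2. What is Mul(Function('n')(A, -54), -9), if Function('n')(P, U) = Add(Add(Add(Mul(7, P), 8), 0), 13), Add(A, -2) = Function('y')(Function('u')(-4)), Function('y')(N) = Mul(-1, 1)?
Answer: -252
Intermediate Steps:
Function('u')(O) = -4 (Function('u')(O) = Add(-3, Mul(Rational(1, 2), -2)) = Add(-3, -1) = -4)
Function('y')(N) = -1
A = 1 (A = Add(2, -1) = 1)
Function('n')(P, U) = Add(21, Mul(7, P)) (Function('n')(P, U) = Add(Add(Add(8, Mul(7, P)), 0), 13) = Add(Add(8, Mul(7, P)), 13) = Add(21, Mul(7, P)))
Mul(Function('n')(A, -54), -9) = Mul(Add(21, Mul(7, 1)), -9) = Mul(Add(21, 7), -9) = Mul(28, -9) = -252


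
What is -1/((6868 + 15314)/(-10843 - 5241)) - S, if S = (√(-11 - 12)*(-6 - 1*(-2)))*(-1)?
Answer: 8042/11091 - 4*I*√23 ≈ 0.72509 - 19.183*I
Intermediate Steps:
S = 4*I*√23 (S = (√(-23)*(-6 + 2))*(-1) = ((I*√23)*(-4))*(-1) = -4*I*√23*(-1) = 4*I*√23 ≈ 19.183*I)
-1/((6868 + 15314)/(-10843 - 5241)) - S = -1/((6868 + 15314)/(-10843 - 5241)) - 4*I*√23 = -1/(22182/(-16084)) - 4*I*√23 = -1/(22182*(-1/16084)) - 4*I*√23 = -1/(-11091/8042) - 4*I*√23 = -1*(-8042/11091) - 4*I*√23 = 8042/11091 - 4*I*√23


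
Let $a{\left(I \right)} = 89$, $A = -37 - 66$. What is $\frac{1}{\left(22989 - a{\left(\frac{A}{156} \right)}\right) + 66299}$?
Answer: $\frac{1}{89199} \approx 1.1211 \cdot 10^{-5}$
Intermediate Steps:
$A = -103$ ($A = -37 - 66 = -103$)
$\frac{1}{\left(22989 - a{\left(\frac{A}{156} \right)}\right) + 66299} = \frac{1}{\left(22989 - 89\right) + 66299} = \frac{1}{22900 + 66299} = \frac{1}{89199}$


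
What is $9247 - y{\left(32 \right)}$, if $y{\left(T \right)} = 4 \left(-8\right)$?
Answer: $9279$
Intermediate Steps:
$y{\left(T \right)} = -32$
$9247 - y{\left(32 \right)} = 9247 - -32 = 9247 + 32 = 9279$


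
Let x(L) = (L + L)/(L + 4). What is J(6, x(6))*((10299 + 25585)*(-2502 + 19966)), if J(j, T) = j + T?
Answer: 22560414336/5 ≈ 4.5121e+9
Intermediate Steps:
x(L) = 2*L/(4 + L) (x(L) = (2*L)/(4 + L) = 2*L/(4 + L))
J(j, T) = T + j
J(6, x(6))*((10299 + 25585)*(-2502 + 19966)) = (2*6/(4 + 6) + 6)*((10299 + 25585)*(-2502 + 19966)) = (2*6/10 + 6)*(35884*17464) = (2*6*(⅒) + 6)*626678176 = (6/5 + 6)*626678176 = (36/5)*626678176 = 22560414336/5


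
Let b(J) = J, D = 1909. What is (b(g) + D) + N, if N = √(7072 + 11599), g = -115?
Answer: 1794 + √18671 ≈ 1930.6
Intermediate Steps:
N = √18671 ≈ 136.64
(b(g) + D) + N = (-115 + 1909) + √18671 = 1794 + √18671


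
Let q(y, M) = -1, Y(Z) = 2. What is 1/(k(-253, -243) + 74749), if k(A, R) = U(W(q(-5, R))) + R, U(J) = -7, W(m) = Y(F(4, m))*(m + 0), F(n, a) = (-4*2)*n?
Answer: 1/74499 ≈ 1.3423e-5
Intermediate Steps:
F(n, a) = -8*n
W(m) = 2*m (W(m) = 2*(m + 0) = 2*m)
k(A, R) = -7 + R
1/(k(-253, -243) + 74749) = 1/((-7 - 243) + 74749) = 1/(-250 + 74749) = 1/74499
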